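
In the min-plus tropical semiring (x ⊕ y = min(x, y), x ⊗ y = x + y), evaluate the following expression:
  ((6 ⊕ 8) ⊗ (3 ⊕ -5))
((6 ⊕ 8) ⊗ (3 ⊕ -5)) = 1

Expand innermost to outermost. Recall ⊕ takes the minimum of its arguments and ⊗ takes their sum. Working out the expression ((6 ⊕ 8) ⊗ (3 ⊕ -5)) gives 1.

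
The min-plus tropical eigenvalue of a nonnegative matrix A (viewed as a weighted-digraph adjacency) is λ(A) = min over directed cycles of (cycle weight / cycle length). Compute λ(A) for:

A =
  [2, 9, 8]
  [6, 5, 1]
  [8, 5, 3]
λ(A) = 2

Enumerate directed cycles and compute their means (weight / length). Sample:
  cycle 0 → 0: weight = 2, length = 1, mean = 2/1 ≈ 2.000
  cycle 1 → 1: weight = 5, length = 1, mean = 5/1 ≈ 5.000
  cycle 2 → 2: weight = 3, length = 1, mean = 3/1 ≈ 3.000
  cycle 0 → 1 → 0: weight = 15, length = 2, mean = 15/2 ≈ 7.500
  cycle 0 → 2 → 0: weight = 16, length = 2, mean = 16/2 ≈ 8.000
  cycle 1 → 0 → 1: weight = 15, length = 2, mean = 15/2 ≈ 7.500
Minimum mean = 2.000, attained e.g. along the cycle 0 → 0 with weight 2 and length 1. So λ(A) = 2/1 = 2.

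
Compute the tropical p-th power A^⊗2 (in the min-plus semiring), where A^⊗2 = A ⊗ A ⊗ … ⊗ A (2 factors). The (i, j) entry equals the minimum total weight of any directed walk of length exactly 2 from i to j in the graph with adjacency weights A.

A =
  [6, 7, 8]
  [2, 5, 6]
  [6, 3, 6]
A^⊗2 =
  [9, 11, 13]
  [7, 9, 10]
  [5, 8, 9]

Each entry (A^⊗2)_ij equals the minimum over all length-2 walks i = v_0 → v_1 → … → v_2 = j of Σ_t A[v_t][v_{t+1}]. For example, for (i, j) = (0, 2) we minimise over 3 possible intermediate vertex sequences; the minimum is 13, attained along the walk 0 → 1 → 2.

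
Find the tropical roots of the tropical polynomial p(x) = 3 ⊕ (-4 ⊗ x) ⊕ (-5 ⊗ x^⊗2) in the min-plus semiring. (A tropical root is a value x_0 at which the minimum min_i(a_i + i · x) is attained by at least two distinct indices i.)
Roots: {1, 7}

Each tropical root is a break point of the lower envelope of the lines y = a_i + i · x (there are 3 lines, with slopes 0, 1, ..., 2). Only the lines that attain the minimum somewhere contribute to roots; other lines are dominated. Here the surviving (envelope) indices are i = 2, i = 1, i = 0.
Intersections between consecutive envelope lines give the roots: for adjacent envelope indices i < j the intersection is x = (a_i − a_j) / (j − i). Reading off the sorted break points: {1, 7}.
Verification: at each break x_0, at least two indices attain the minimum of min_i(a_i + i · x_0).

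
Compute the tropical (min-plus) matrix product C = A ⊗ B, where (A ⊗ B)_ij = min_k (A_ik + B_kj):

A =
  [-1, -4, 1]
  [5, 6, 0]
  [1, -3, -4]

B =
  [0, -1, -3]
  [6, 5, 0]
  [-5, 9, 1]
A ⊗ B =
  [-4, -2, -4]
  [-5, 4, 1]
  [-9, 0, -3]

Apply the min-plus product entry-by-entry:
  C[0][0] = min over k of (A[0][0] + B[0][0] = -1 + 0 = -1, A[0][1] + B[1][0] = -4 + 6 = 2, A[0][2] + B[2][0] = 1 + -5 = -4) = -4 (attained at k = 2)
  C[0][1] = min over k of (A[0][0] + B[0][1] = -1 + -1 = -2, A[0][1] + B[1][1] = -4 + 5 = 1, A[0][2] + B[2][1] = 1 + 9 = 10) = -2 (attained at k = 0)
  C[0][2] = min over k of (A[0][0] + B[0][2] = -1 + -3 = -4, A[0][1] + B[1][2] = -4 + 0 = -4, A[0][2] + B[2][2] = 1 + 1 = 2) = -4 (attained at k = 0)
  C[1][0] = min over k of (A[1][0] + B[0][0] = 5 + 0 = 5, A[1][1] + B[1][0] = 6 + 6 = 12, A[1][2] + B[2][0] = 0 + -5 = -5) = -5 (attained at k = 2)
  C[1][1] = min over k of (A[1][0] + B[0][1] = 5 + -1 = 4, A[1][1] + B[1][1] = 6 + 5 = 11, A[1][2] + B[2][1] = 0 + 9 = 9) = 4 (attained at k = 0)
  C[1][2] = min over k of (A[1][0] + B[0][2] = 5 + -3 = 2, A[1][1] + B[1][2] = 6 + 0 = 6, A[1][2] + B[2][2] = 0 + 1 = 1) = 1 (attained at k = 2)
  C[2][0] = min over k of (A[2][0] + B[0][0] = 1 + 0 = 1, A[2][1] + B[1][0] = -3 + 6 = 3, A[2][2] + B[2][0] = -4 + -5 = -9) = -9 (attained at k = 2)
  C[2][1] = min over k of (A[2][0] + B[0][1] = 1 + -1 = 0, A[2][1] + B[1][1] = -3 + 5 = 2, A[2][2] + B[2][1] = -4 + 9 = 5) = 0 (attained at k = 0)
  C[2][2] = min over k of (A[2][0] + B[0][2] = 1 + -3 = -2, A[2][1] + B[1][2] = -3 + 0 = -3, A[2][2] + B[2][2] = -4 + 1 = -3) = -3 (attained at k = 1)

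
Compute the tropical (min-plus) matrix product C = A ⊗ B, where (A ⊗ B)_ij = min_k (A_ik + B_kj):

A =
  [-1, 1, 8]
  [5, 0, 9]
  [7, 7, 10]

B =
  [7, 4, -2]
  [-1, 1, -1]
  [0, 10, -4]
A ⊗ B =
  [0, 2, -3]
  [-1, 1, -1]
  [6, 8, 5]

Apply the min-plus product entry-by-entry:
  C[0][0] = min over k of (A[0][0] + B[0][0] = -1 + 7 = 6, A[0][1] + B[1][0] = 1 + -1 = 0, A[0][2] + B[2][0] = 8 + 0 = 8) = 0 (attained at k = 1)
  C[0][1] = min over k of (A[0][0] + B[0][1] = -1 + 4 = 3, A[0][1] + B[1][1] = 1 + 1 = 2, A[0][2] + B[2][1] = 8 + 10 = 18) = 2 (attained at k = 1)
  C[0][2] = min over k of (A[0][0] + B[0][2] = -1 + -2 = -3, A[0][1] + B[1][2] = 1 + -1 = 0, A[0][2] + B[2][2] = 8 + -4 = 4) = -3 (attained at k = 0)
  C[1][0] = min over k of (A[1][0] + B[0][0] = 5 + 7 = 12, A[1][1] + B[1][0] = 0 + -1 = -1, A[1][2] + B[2][0] = 9 + 0 = 9) = -1 (attained at k = 1)
  C[1][1] = min over k of (A[1][0] + B[0][1] = 5 + 4 = 9, A[1][1] + B[1][1] = 0 + 1 = 1, A[1][2] + B[2][1] = 9 + 10 = 19) = 1 (attained at k = 1)
  C[1][2] = min over k of (A[1][0] + B[0][2] = 5 + -2 = 3, A[1][1] + B[1][2] = 0 + -1 = -1, A[1][2] + B[2][2] = 9 + -4 = 5) = -1 (attained at k = 1)
  C[2][0] = min over k of (A[2][0] + B[0][0] = 7 + 7 = 14, A[2][1] + B[1][0] = 7 + -1 = 6, A[2][2] + B[2][0] = 10 + 0 = 10) = 6 (attained at k = 1)
  C[2][1] = min over k of (A[2][0] + B[0][1] = 7 + 4 = 11, A[2][1] + B[1][1] = 7 + 1 = 8, A[2][2] + B[2][1] = 10 + 10 = 20) = 8 (attained at k = 1)
  C[2][2] = min over k of (A[2][0] + B[0][2] = 7 + -2 = 5, A[2][1] + B[1][2] = 7 + -1 = 6, A[2][2] + B[2][2] = 10 + -4 = 6) = 5 (attained at k = 0)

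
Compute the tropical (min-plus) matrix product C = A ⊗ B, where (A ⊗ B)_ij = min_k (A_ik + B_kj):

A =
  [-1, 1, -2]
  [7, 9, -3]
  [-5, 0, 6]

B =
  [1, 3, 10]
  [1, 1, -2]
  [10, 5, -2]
A ⊗ B =
  [0, 2, -4]
  [7, 2, -5]
  [-4, -2, -2]

Apply the min-plus product entry-by-entry:
  C[0][0] = min over k of (A[0][0] + B[0][0] = -1 + 1 = 0, A[0][1] + B[1][0] = 1 + 1 = 2, A[0][2] + B[2][0] = -2 + 10 = 8) = 0 (attained at k = 0)
  C[0][1] = min over k of (A[0][0] + B[0][1] = -1 + 3 = 2, A[0][1] + B[1][1] = 1 + 1 = 2, A[0][2] + B[2][1] = -2 + 5 = 3) = 2 (attained at k = 0)
  C[0][2] = min over k of (A[0][0] + B[0][2] = -1 + 10 = 9, A[0][1] + B[1][2] = 1 + -2 = -1, A[0][2] + B[2][2] = -2 + -2 = -4) = -4 (attained at k = 2)
  C[1][0] = min over k of (A[1][0] + B[0][0] = 7 + 1 = 8, A[1][1] + B[1][0] = 9 + 1 = 10, A[1][2] + B[2][0] = -3 + 10 = 7) = 7 (attained at k = 2)
  C[1][1] = min over k of (A[1][0] + B[0][1] = 7 + 3 = 10, A[1][1] + B[1][1] = 9 + 1 = 10, A[1][2] + B[2][1] = -3 + 5 = 2) = 2 (attained at k = 2)
  C[1][2] = min over k of (A[1][0] + B[0][2] = 7 + 10 = 17, A[1][1] + B[1][2] = 9 + -2 = 7, A[1][2] + B[2][2] = -3 + -2 = -5) = -5 (attained at k = 2)
  C[2][0] = min over k of (A[2][0] + B[0][0] = -5 + 1 = -4, A[2][1] + B[1][0] = 0 + 1 = 1, A[2][2] + B[2][0] = 6 + 10 = 16) = -4 (attained at k = 0)
  C[2][1] = min over k of (A[2][0] + B[0][1] = -5 + 3 = -2, A[2][1] + B[1][1] = 0 + 1 = 1, A[2][2] + B[2][1] = 6 + 5 = 11) = -2 (attained at k = 0)
  C[2][2] = min over k of (A[2][0] + B[0][2] = -5 + 10 = 5, A[2][1] + B[1][2] = 0 + -2 = -2, A[2][2] + B[2][2] = 6 + -2 = 4) = -2 (attained at k = 1)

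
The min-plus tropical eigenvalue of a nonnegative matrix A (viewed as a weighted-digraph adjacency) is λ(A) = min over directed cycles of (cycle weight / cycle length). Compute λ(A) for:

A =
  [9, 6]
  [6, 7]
λ(A) = 6

Enumerate directed cycles and compute their means (weight / length). Sample:
  cycle 0 → 0: weight = 9, length = 1, mean = 9/1 ≈ 9.000
  cycle 1 → 1: weight = 7, length = 1, mean = 7/1 ≈ 7.000
  cycle 0 → 1 → 0: weight = 12, length = 2, mean = 12/2 ≈ 6.000
  cycle 1 → 0 → 1: weight = 12, length = 2, mean = 12/2 ≈ 6.000
Minimum mean = 6.000, attained e.g. along the cycle 0 → 1 → 0 with weight 12 and length 2. So λ(A) = 12/2 = 6.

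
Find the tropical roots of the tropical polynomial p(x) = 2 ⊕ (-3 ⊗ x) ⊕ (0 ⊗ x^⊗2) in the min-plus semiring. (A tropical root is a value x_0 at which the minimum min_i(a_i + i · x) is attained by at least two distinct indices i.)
Roots: {-3, 5}

Each tropical root is a break point of the lower envelope of the lines y = a_i + i · x (there are 3 lines, with slopes 0, 1, ..., 2). Only the lines that attain the minimum somewhere contribute to roots; other lines are dominated. Here the surviving (envelope) indices are i = 2, i = 1, i = 0.
Intersections between consecutive envelope lines give the roots: for adjacent envelope indices i < j the intersection is x = (a_i − a_j) / (j − i). Reading off the sorted break points: {-3, 5}.
Verification: at each break x_0, at least two indices attain the minimum of min_i(a_i + i · x_0).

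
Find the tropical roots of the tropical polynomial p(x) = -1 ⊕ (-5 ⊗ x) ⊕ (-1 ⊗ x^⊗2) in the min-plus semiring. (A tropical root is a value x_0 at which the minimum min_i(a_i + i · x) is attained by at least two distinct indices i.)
Roots: {-4, 4}

Each tropical root is a break point of the lower envelope of the lines y = a_i + i · x (there are 3 lines, with slopes 0, 1, ..., 2). Only the lines that attain the minimum somewhere contribute to roots; other lines are dominated. Here the surviving (envelope) indices are i = 2, i = 1, i = 0.
Intersections between consecutive envelope lines give the roots: for adjacent envelope indices i < j the intersection is x = (a_i − a_j) / (j − i). Reading off the sorted break points: {-4, 4}.
Verification: at each break x_0, at least two indices attain the minimum of min_i(a_i + i · x_0).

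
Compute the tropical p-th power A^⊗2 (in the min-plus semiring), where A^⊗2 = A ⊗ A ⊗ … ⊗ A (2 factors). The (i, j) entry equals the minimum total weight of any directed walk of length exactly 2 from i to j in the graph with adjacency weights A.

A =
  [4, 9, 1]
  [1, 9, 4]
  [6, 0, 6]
A^⊗2 =
  [7, 1, 5]
  [5, 4, 2]
  [1, 6, 4]

Each entry (A^⊗2)_ij equals the minimum over all length-2 walks i = v_0 → v_1 → … → v_2 = j of Σ_t A[v_t][v_{t+1}]. For example, for (i, j) = (0, 2) we minimise over 3 possible intermediate vertex sequences; the minimum is 5, attained along the walk 0 → 0 → 2.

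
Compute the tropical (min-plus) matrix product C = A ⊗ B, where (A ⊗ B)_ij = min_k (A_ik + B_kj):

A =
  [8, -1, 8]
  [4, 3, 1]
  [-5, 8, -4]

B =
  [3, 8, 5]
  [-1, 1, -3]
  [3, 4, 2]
A ⊗ B =
  [-2, 0, -4]
  [2, 4, 0]
  [-2, 0, -2]

Apply the min-plus product entry-by-entry:
  C[0][0] = min over k of (A[0][0] + B[0][0] = 8 + 3 = 11, A[0][1] + B[1][0] = -1 + -1 = -2, A[0][2] + B[2][0] = 8 + 3 = 11) = -2 (attained at k = 1)
  C[0][1] = min over k of (A[0][0] + B[0][1] = 8 + 8 = 16, A[0][1] + B[1][1] = -1 + 1 = 0, A[0][2] + B[2][1] = 8 + 4 = 12) = 0 (attained at k = 1)
  C[0][2] = min over k of (A[0][0] + B[0][2] = 8 + 5 = 13, A[0][1] + B[1][2] = -1 + -3 = -4, A[0][2] + B[2][2] = 8 + 2 = 10) = -4 (attained at k = 1)
  C[1][0] = min over k of (A[1][0] + B[0][0] = 4 + 3 = 7, A[1][1] + B[1][0] = 3 + -1 = 2, A[1][2] + B[2][0] = 1 + 3 = 4) = 2 (attained at k = 1)
  C[1][1] = min over k of (A[1][0] + B[0][1] = 4 + 8 = 12, A[1][1] + B[1][1] = 3 + 1 = 4, A[1][2] + B[2][1] = 1 + 4 = 5) = 4 (attained at k = 1)
  C[1][2] = min over k of (A[1][0] + B[0][2] = 4 + 5 = 9, A[1][1] + B[1][2] = 3 + -3 = 0, A[1][2] + B[2][2] = 1 + 2 = 3) = 0 (attained at k = 1)
  C[2][0] = min over k of (A[2][0] + B[0][0] = -5 + 3 = -2, A[2][1] + B[1][0] = 8 + -1 = 7, A[2][2] + B[2][0] = -4 + 3 = -1) = -2 (attained at k = 0)
  C[2][1] = min over k of (A[2][0] + B[0][1] = -5 + 8 = 3, A[2][1] + B[1][1] = 8 + 1 = 9, A[2][2] + B[2][1] = -4 + 4 = 0) = 0 (attained at k = 2)
  C[2][2] = min over k of (A[2][0] + B[0][2] = -5 + 5 = 0, A[2][1] + B[1][2] = 8 + -3 = 5, A[2][2] + B[2][2] = -4 + 2 = -2) = -2 (attained at k = 2)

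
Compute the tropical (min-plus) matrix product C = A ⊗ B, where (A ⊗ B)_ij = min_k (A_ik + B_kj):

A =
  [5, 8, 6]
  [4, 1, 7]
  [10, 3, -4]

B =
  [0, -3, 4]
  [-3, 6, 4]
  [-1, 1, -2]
A ⊗ B =
  [5, 2, 4]
  [-2, 1, 5]
  [-5, -3, -6]

Apply the min-plus product entry-by-entry:
  C[0][0] = min over k of (A[0][0] + B[0][0] = 5 + 0 = 5, A[0][1] + B[1][0] = 8 + -3 = 5, A[0][2] + B[2][0] = 6 + -1 = 5) = 5 (attained at k = 0)
  C[0][1] = min over k of (A[0][0] + B[0][1] = 5 + -3 = 2, A[0][1] + B[1][1] = 8 + 6 = 14, A[0][2] + B[2][1] = 6 + 1 = 7) = 2 (attained at k = 0)
  C[0][2] = min over k of (A[0][0] + B[0][2] = 5 + 4 = 9, A[0][1] + B[1][2] = 8 + 4 = 12, A[0][2] + B[2][2] = 6 + -2 = 4) = 4 (attained at k = 2)
  C[1][0] = min over k of (A[1][0] + B[0][0] = 4 + 0 = 4, A[1][1] + B[1][0] = 1 + -3 = -2, A[1][2] + B[2][0] = 7 + -1 = 6) = -2 (attained at k = 1)
  C[1][1] = min over k of (A[1][0] + B[0][1] = 4 + -3 = 1, A[1][1] + B[1][1] = 1 + 6 = 7, A[1][2] + B[2][1] = 7 + 1 = 8) = 1 (attained at k = 0)
  C[1][2] = min over k of (A[1][0] + B[0][2] = 4 + 4 = 8, A[1][1] + B[1][2] = 1 + 4 = 5, A[1][2] + B[2][2] = 7 + -2 = 5) = 5 (attained at k = 1)
  C[2][0] = min over k of (A[2][0] + B[0][0] = 10 + 0 = 10, A[2][1] + B[1][0] = 3 + -3 = 0, A[2][2] + B[2][0] = -4 + -1 = -5) = -5 (attained at k = 2)
  C[2][1] = min over k of (A[2][0] + B[0][1] = 10 + -3 = 7, A[2][1] + B[1][1] = 3 + 6 = 9, A[2][2] + B[2][1] = -4 + 1 = -3) = -3 (attained at k = 2)
  C[2][2] = min over k of (A[2][0] + B[0][2] = 10 + 4 = 14, A[2][1] + B[1][2] = 3 + 4 = 7, A[2][2] + B[2][2] = -4 + -2 = -6) = -6 (attained at k = 2)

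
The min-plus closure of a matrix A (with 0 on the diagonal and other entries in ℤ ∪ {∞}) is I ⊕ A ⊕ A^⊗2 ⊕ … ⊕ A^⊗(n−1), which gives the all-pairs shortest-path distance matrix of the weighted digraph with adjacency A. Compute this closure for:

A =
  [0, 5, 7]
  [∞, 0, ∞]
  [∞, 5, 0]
Closure =
  [0, 5, 7]
  [∞, 0, ∞]
  [∞, 5, 0]

This is the Floyd-Warshall all-pairs shortest-path computation. For each intermediate vertex k = 0, 1, …, 2, update dist[i][j] ← min(dist[i][j], dist[i][k] + dist[k][j]). The final matrix gives, for each (i, j), the minimum total weight of any directed path from i to j (possibly empty when i = j).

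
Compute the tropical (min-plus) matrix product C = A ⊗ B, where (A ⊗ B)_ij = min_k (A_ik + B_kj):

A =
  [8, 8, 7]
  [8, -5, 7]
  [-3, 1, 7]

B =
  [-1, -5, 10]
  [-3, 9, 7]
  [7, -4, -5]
A ⊗ B =
  [5, 3, 2]
  [-8, 3, 2]
  [-4, -8, 2]

Apply the min-plus product entry-by-entry:
  C[0][0] = min over k of (A[0][0] + B[0][0] = 8 + -1 = 7, A[0][1] + B[1][0] = 8 + -3 = 5, A[0][2] + B[2][0] = 7 + 7 = 14) = 5 (attained at k = 1)
  C[0][1] = min over k of (A[0][0] + B[0][1] = 8 + -5 = 3, A[0][1] + B[1][1] = 8 + 9 = 17, A[0][2] + B[2][1] = 7 + -4 = 3) = 3 (attained at k = 0)
  C[0][2] = min over k of (A[0][0] + B[0][2] = 8 + 10 = 18, A[0][1] + B[1][2] = 8 + 7 = 15, A[0][2] + B[2][2] = 7 + -5 = 2) = 2 (attained at k = 2)
  C[1][0] = min over k of (A[1][0] + B[0][0] = 8 + -1 = 7, A[1][1] + B[1][0] = -5 + -3 = -8, A[1][2] + B[2][0] = 7 + 7 = 14) = -8 (attained at k = 1)
  C[1][1] = min over k of (A[1][0] + B[0][1] = 8 + -5 = 3, A[1][1] + B[1][1] = -5 + 9 = 4, A[1][2] + B[2][1] = 7 + -4 = 3) = 3 (attained at k = 0)
  C[1][2] = min over k of (A[1][0] + B[0][2] = 8 + 10 = 18, A[1][1] + B[1][2] = -5 + 7 = 2, A[1][2] + B[2][2] = 7 + -5 = 2) = 2 (attained at k = 1)
  C[2][0] = min over k of (A[2][0] + B[0][0] = -3 + -1 = -4, A[2][1] + B[1][0] = 1 + -3 = -2, A[2][2] + B[2][0] = 7 + 7 = 14) = -4 (attained at k = 0)
  C[2][1] = min over k of (A[2][0] + B[0][1] = -3 + -5 = -8, A[2][1] + B[1][1] = 1 + 9 = 10, A[2][2] + B[2][1] = 7 + -4 = 3) = -8 (attained at k = 0)
  C[2][2] = min over k of (A[2][0] + B[0][2] = -3 + 10 = 7, A[2][1] + B[1][2] = 1 + 7 = 8, A[2][2] + B[2][2] = 7 + -5 = 2) = 2 (attained at k = 2)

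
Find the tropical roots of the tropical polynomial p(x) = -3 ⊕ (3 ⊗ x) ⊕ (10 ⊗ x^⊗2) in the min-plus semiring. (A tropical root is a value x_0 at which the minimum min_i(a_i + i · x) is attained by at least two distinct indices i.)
Roots: {-7, -6}

Each tropical root is a break point of the lower envelope of the lines y = a_i + i · x (there are 3 lines, with slopes 0, 1, ..., 2). Only the lines that attain the minimum somewhere contribute to roots; other lines are dominated. Here the surviving (envelope) indices are i = 2, i = 1, i = 0.
Intersections between consecutive envelope lines give the roots: for adjacent envelope indices i < j the intersection is x = (a_i − a_j) / (j − i). Reading off the sorted break points: {-7, -6}.
Verification: at each break x_0, at least two indices attain the minimum of min_i(a_i + i · x_0).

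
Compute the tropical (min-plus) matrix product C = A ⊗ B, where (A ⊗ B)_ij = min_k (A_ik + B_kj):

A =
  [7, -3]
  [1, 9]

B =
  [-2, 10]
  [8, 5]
A ⊗ B =
  [5, 2]
  [-1, 11]

Apply the min-plus product entry-by-entry:
  C[0][0] = min over k of (A[0][0] + B[0][0] = 7 + -2 = 5, A[0][1] + B[1][0] = -3 + 8 = 5) = 5 (attained at k = 0)
  C[0][1] = min over k of (A[0][0] + B[0][1] = 7 + 10 = 17, A[0][1] + B[1][1] = -3 + 5 = 2) = 2 (attained at k = 1)
  C[1][0] = min over k of (A[1][0] + B[0][0] = 1 + -2 = -1, A[1][1] + B[1][0] = 9 + 8 = 17) = -1 (attained at k = 0)
  C[1][1] = min over k of (A[1][0] + B[0][1] = 1 + 10 = 11, A[1][1] + B[1][1] = 9 + 5 = 14) = 11 (attained at k = 0)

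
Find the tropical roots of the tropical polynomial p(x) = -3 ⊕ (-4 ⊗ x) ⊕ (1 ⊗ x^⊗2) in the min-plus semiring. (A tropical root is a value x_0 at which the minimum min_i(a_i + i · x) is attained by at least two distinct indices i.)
Roots: {-5, 1}

Each tropical root is a break point of the lower envelope of the lines y = a_i + i · x (there are 3 lines, with slopes 0, 1, ..., 2). Only the lines that attain the minimum somewhere contribute to roots; other lines are dominated. Here the surviving (envelope) indices are i = 2, i = 1, i = 0.
Intersections between consecutive envelope lines give the roots: for adjacent envelope indices i < j the intersection is x = (a_i − a_j) / (j − i). Reading off the sorted break points: {-5, 1}.
Verification: at each break x_0, at least two indices attain the minimum of min_i(a_i + i · x_0).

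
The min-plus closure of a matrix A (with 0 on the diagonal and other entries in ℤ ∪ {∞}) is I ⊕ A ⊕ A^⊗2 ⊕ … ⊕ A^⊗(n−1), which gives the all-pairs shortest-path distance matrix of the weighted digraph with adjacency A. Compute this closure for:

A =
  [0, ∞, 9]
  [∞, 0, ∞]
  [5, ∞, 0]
Closure =
  [0, ∞, 9]
  [∞, 0, ∞]
  [5, ∞, 0]

This is the Floyd-Warshall all-pairs shortest-path computation. For each intermediate vertex k = 0, 1, …, 2, update dist[i][j] ← min(dist[i][j], dist[i][k] + dist[k][j]). The final matrix gives, for each (i, j), the minimum total weight of any directed path from i to j (possibly empty when i = j).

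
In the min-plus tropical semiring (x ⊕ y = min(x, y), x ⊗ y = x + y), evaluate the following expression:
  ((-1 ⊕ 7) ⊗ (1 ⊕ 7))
((-1 ⊕ 7) ⊗ (1 ⊕ 7)) = 0

Expand innermost to outermost. Recall ⊕ takes the minimum of its arguments and ⊗ takes their sum. Working out the expression ((-1 ⊕ 7) ⊗ (1 ⊕ 7)) gives 0.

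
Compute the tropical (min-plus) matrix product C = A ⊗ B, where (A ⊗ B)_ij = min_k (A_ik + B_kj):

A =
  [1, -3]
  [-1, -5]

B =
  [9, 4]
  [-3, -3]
A ⊗ B =
  [-6, -6]
  [-8, -8]

Apply the min-plus product entry-by-entry:
  C[0][0] = min over k of (A[0][0] + B[0][0] = 1 + 9 = 10, A[0][1] + B[1][0] = -3 + -3 = -6) = -6 (attained at k = 1)
  C[0][1] = min over k of (A[0][0] + B[0][1] = 1 + 4 = 5, A[0][1] + B[1][1] = -3 + -3 = -6) = -6 (attained at k = 1)
  C[1][0] = min over k of (A[1][0] + B[0][0] = -1 + 9 = 8, A[1][1] + B[1][0] = -5 + -3 = -8) = -8 (attained at k = 1)
  C[1][1] = min over k of (A[1][0] + B[0][1] = -1 + 4 = 3, A[1][1] + B[1][1] = -5 + -3 = -8) = -8 (attained at k = 1)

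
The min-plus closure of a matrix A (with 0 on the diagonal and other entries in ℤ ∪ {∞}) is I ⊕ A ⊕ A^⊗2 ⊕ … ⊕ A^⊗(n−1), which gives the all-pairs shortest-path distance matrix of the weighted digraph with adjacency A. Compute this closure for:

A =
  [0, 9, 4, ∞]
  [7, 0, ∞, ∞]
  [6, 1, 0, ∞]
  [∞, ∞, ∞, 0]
Closure =
  [0, 5, 4, ∞]
  [7, 0, 11, ∞]
  [6, 1, 0, ∞]
  [∞, ∞, ∞, 0]

This is the Floyd-Warshall all-pairs shortest-path computation. For each intermediate vertex k = 0, 1, …, 3, update dist[i][j] ← min(dist[i][j], dist[i][k] + dist[k][j]). The final matrix gives, for each (i, j), the minimum total weight of any directed path from i to j (possibly empty when i = j).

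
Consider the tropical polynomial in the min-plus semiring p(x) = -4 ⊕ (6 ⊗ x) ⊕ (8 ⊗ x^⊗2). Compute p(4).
p(4) = -4

A tropical monomial a ⊗ x^⊗i evaluates to a + i · x. Evaluating each term at x = 4:
  Term 0 contributes -4 + 0 · 4 = -4
  Term 1 contributes 6 + 1 · 4 = 10
  Term 2 contributes 8 + 2 · 4 = 16
p(4) = ⊕ of these = min[-4, 10, 16] = -4.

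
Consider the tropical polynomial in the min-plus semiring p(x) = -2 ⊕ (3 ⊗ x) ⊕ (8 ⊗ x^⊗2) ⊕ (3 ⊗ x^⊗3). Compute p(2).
p(2) = -2

A tropical monomial a ⊗ x^⊗i evaluates to a + i · x. Evaluating each term at x = 2:
  Term 0 contributes -2 + 0 · 2 = -2
  Term 1 contributes 3 + 1 · 2 = 5
  Term 2 contributes 8 + 2 · 2 = 12
  Term 3 contributes 3 + 3 · 2 = 9
p(2) = ⊕ of these = min[-2, 5, 12, 9] = -2.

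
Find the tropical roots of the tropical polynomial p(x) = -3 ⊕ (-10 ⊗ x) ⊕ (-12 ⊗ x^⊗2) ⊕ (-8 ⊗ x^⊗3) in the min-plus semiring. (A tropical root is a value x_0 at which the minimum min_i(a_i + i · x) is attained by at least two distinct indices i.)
Roots: {-4, 2, 7}

Each tropical root is a break point of the lower envelope of the lines y = a_i + i · x (there are 4 lines, with slopes 0, 1, ..., 3). Only the lines that attain the minimum somewhere contribute to roots; other lines are dominated. Here the surviving (envelope) indices are i = 3, i = 2, i = 1, i = 0.
Intersections between consecutive envelope lines give the roots: for adjacent envelope indices i < j the intersection is x = (a_i − a_j) / (j − i). Reading off the sorted break points: {-4, 2, 7}.
Verification: at each break x_0, at least two indices attain the minimum of min_i(a_i + i · x_0).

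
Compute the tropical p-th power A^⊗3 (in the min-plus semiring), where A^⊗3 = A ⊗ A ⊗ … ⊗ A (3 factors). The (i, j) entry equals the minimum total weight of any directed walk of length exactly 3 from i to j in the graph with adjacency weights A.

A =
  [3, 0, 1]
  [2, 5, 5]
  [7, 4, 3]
A^⊗3 =
  [5, 2, 3]
  [4, 5, 6]
  [9, 6, 7]

Each entry (A^⊗3)_ij equals the minimum over all length-3 walks i = v_0 → v_1 → … → v_3 = j of Σ_t A[v_t][v_{t+1}]. For example, for (i, j) = (0, 2) we minimise over 9 possible intermediate vertex sequences; the minimum is 3, attained along the walk 0 → 1 → 0 → 2.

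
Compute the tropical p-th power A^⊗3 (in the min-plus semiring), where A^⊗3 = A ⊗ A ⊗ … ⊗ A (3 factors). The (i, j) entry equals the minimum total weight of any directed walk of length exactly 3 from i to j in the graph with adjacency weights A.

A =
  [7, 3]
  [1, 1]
A^⊗3 =
  [5, 5]
  [3, 3]

Each entry (A^⊗3)_ij equals the minimum over all length-3 walks i = v_0 → v_1 → … → v_3 = j of Σ_t A[v_t][v_{t+1}]. For example, for (i, j) = (0, 1) we minimise over 4 possible intermediate vertex sequences; the minimum is 5, attained along the walk 0 → 1 → 1 → 1.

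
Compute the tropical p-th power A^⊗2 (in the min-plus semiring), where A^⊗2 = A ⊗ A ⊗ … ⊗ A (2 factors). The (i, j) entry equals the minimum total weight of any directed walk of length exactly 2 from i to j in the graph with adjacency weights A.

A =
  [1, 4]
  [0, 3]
A^⊗2 =
  [2, 5]
  [1, 4]

Each entry (A^⊗2)_ij equals the minimum over all length-2 walks i = v_0 → v_1 → … → v_2 = j of Σ_t A[v_t][v_{t+1}]. For example, for (i, j) = (0, 1) we minimise over 2 possible intermediate vertex sequences; the minimum is 5, attained along the walk 0 → 0 → 1.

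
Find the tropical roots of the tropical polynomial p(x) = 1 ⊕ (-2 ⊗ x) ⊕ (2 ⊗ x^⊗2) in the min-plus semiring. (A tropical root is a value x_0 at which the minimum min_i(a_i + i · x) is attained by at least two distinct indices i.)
Roots: {-4, 3}

Each tropical root is a break point of the lower envelope of the lines y = a_i + i · x (there are 3 lines, with slopes 0, 1, ..., 2). Only the lines that attain the minimum somewhere contribute to roots; other lines are dominated. Here the surviving (envelope) indices are i = 2, i = 1, i = 0.
Intersections between consecutive envelope lines give the roots: for adjacent envelope indices i < j the intersection is x = (a_i − a_j) / (j − i). Reading off the sorted break points: {-4, 3}.
Verification: at each break x_0, at least two indices attain the minimum of min_i(a_i + i · x_0).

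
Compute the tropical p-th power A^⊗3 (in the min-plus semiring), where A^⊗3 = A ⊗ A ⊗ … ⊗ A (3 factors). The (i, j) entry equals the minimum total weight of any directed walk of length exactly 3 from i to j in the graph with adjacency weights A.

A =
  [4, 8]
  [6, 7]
A^⊗3 =
  [12, 16]
  [14, 18]

Each entry (A^⊗3)_ij equals the minimum over all length-3 walks i = v_0 → v_1 → … → v_3 = j of Σ_t A[v_t][v_{t+1}]. For example, for (i, j) = (0, 1) we minimise over 4 possible intermediate vertex sequences; the minimum is 16, attained along the walk 0 → 0 → 0 → 1.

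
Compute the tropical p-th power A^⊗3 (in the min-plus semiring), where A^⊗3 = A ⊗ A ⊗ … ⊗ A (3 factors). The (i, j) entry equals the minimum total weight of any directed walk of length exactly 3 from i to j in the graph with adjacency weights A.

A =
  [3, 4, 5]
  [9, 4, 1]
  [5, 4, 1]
A^⊗3 =
  [9, 9, 6]
  [7, 6, 3]
  [7, 6, 3]

Each entry (A^⊗3)_ij equals the minimum over all length-3 walks i = v_0 → v_1 → … → v_3 = j of Σ_t A[v_t][v_{t+1}]. For example, for (i, j) = (0, 2) we minimise over 9 possible intermediate vertex sequences; the minimum is 6, attained along the walk 0 → 1 → 2 → 2.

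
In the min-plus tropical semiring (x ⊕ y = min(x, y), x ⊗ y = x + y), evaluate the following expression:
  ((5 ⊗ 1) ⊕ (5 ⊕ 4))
((5 ⊗ 1) ⊕ (5 ⊕ 4)) = 4

Expand innermost to outermost. Recall ⊕ takes the minimum of its arguments and ⊗ takes their sum. Working out the expression ((5 ⊗ 1) ⊕ (5 ⊕ 4)) gives 4.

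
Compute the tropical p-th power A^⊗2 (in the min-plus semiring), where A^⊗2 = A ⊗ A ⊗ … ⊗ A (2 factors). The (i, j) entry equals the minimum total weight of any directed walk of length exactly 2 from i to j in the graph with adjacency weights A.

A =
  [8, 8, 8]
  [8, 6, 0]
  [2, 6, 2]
A^⊗2 =
  [10, 14, 8]
  [2, 6, 2]
  [4, 8, 4]

Each entry (A^⊗2)_ij equals the minimum over all length-2 walks i = v_0 → v_1 → … → v_2 = j of Σ_t A[v_t][v_{t+1}]. For example, for (i, j) = (0, 2) we minimise over 3 possible intermediate vertex sequences; the minimum is 8, attained along the walk 0 → 1 → 2.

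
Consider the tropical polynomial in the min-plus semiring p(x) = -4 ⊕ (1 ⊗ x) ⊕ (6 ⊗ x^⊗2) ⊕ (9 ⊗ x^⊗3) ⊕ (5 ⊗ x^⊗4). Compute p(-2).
p(-2) = -4

A tropical monomial a ⊗ x^⊗i evaluates to a + i · x. Evaluating each term at x = -2:
  Term 0 contributes -4 + 0 · -2 = -4
  Term 1 contributes 1 + 1 · -2 = -1
  Term 2 contributes 6 + 2 · -2 = 2
  Term 3 contributes 9 + 3 · -2 = 3
  Term 4 contributes 5 + 4 · -2 = -3
p(-2) = ⊕ of these = min[-4, -1, 2, 3, -3] = -4.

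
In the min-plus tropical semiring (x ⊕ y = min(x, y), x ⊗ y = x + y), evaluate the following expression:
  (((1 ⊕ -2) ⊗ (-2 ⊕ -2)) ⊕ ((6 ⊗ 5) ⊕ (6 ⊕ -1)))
(((1 ⊕ -2) ⊗ (-2 ⊕ -2)) ⊕ ((6 ⊗ 5) ⊕ (6 ⊕ -1))) = -4

Expand innermost to outermost. Recall ⊕ takes the minimum of its arguments and ⊗ takes their sum. Working out the expression (((1 ⊕ -2) ⊗ (-2 ⊕ -2)) ⊕ ((6 ⊗ 5) ⊕ (6 ⊕ -1))) gives -4.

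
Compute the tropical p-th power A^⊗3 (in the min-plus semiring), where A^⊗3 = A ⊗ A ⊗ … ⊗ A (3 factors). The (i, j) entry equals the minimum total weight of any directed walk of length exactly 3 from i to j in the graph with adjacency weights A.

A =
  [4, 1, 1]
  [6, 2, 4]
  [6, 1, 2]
A^⊗3 =
  [8, 4, 5]
  [10, 6, 8]
  [9, 5, 6]

Each entry (A^⊗3)_ij equals the minimum over all length-3 walks i = v_0 → v_1 → … → v_3 = j of Σ_t A[v_t][v_{t+1}]. For example, for (i, j) = (0, 2) we minimise over 9 possible intermediate vertex sequences; the minimum is 5, attained along the walk 0 → 2 → 2 → 2.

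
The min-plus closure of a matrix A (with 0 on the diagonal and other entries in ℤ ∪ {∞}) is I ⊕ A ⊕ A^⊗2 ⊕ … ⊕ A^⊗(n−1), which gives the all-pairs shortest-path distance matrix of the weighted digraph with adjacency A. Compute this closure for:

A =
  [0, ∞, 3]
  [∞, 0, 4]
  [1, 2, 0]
Closure =
  [0, 5, 3]
  [5, 0, 4]
  [1, 2, 0]

This is the Floyd-Warshall all-pairs shortest-path computation. For each intermediate vertex k = 0, 1, …, 2, update dist[i][j] ← min(dist[i][j], dist[i][k] + dist[k][j]). The final matrix gives, for each (i, j), the minimum total weight of any directed path from i to j (possibly empty when i = j).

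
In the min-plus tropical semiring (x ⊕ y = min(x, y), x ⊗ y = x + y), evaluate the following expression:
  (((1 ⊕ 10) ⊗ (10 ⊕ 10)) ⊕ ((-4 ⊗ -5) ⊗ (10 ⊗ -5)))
(((1 ⊕ 10) ⊗ (10 ⊕ 10)) ⊕ ((-4 ⊗ -5) ⊗ (10 ⊗ -5))) = -4

Expand innermost to outermost. Recall ⊕ takes the minimum of its arguments and ⊗ takes their sum. Working out the expression (((1 ⊕ 10) ⊗ (10 ⊕ 10)) ⊕ ((-4 ⊗ -5) ⊗ (10 ⊗ -5))) gives -4.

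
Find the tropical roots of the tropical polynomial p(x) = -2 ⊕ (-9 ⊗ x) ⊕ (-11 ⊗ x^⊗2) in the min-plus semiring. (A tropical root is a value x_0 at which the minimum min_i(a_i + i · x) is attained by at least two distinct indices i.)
Roots: {2, 7}

Each tropical root is a break point of the lower envelope of the lines y = a_i + i · x (there are 3 lines, with slopes 0, 1, ..., 2). Only the lines that attain the minimum somewhere contribute to roots; other lines are dominated. Here the surviving (envelope) indices are i = 2, i = 1, i = 0.
Intersections between consecutive envelope lines give the roots: for adjacent envelope indices i < j the intersection is x = (a_i − a_j) / (j − i). Reading off the sorted break points: {2, 7}.
Verification: at each break x_0, at least two indices attain the minimum of min_i(a_i + i · x_0).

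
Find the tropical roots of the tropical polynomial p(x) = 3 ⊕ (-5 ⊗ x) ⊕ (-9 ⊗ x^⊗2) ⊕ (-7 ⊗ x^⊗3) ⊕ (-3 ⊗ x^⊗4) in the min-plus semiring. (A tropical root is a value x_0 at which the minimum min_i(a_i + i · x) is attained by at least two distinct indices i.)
Roots: {-4, -2, 4, 8}

Each tropical root is a break point of the lower envelope of the lines y = a_i + i · x (there are 5 lines, with slopes 0, 1, ..., 4). Only the lines that attain the minimum somewhere contribute to roots; other lines are dominated. Here the surviving (envelope) indices are i = 4, i = 3, i = 2, i = 1, i = 0.
Intersections between consecutive envelope lines give the roots: for adjacent envelope indices i < j the intersection is x = (a_i − a_j) / (j − i). Reading off the sorted break points: {-4, -2, 4, 8}.
Verification: at each break x_0, at least two indices attain the minimum of min_i(a_i + i · x_0).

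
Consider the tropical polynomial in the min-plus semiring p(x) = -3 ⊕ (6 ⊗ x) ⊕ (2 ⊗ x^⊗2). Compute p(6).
p(6) = -3

A tropical monomial a ⊗ x^⊗i evaluates to a + i · x. Evaluating each term at x = 6:
  Term 0 contributes -3 + 0 · 6 = -3
  Term 1 contributes 6 + 1 · 6 = 12
  Term 2 contributes 2 + 2 · 6 = 14
p(6) = ⊕ of these = min[-3, 12, 14] = -3.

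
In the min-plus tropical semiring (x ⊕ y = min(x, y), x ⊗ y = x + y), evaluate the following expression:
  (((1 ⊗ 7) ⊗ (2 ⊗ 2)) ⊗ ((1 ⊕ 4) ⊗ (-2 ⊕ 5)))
(((1 ⊗ 7) ⊗ (2 ⊗ 2)) ⊗ ((1 ⊕ 4) ⊗ (-2 ⊕ 5))) = 11

Expand innermost to outermost. Recall ⊕ takes the minimum of its arguments and ⊗ takes their sum. Working out the expression (((1 ⊗ 7) ⊗ (2 ⊗ 2)) ⊗ ((1 ⊕ 4) ⊗ (-2 ⊕ 5))) gives 11.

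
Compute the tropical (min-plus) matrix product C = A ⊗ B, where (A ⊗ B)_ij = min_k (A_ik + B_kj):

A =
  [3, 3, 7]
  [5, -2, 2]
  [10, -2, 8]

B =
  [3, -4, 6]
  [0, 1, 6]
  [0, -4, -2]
A ⊗ B =
  [3, -1, 5]
  [-2, -2, 0]
  [-2, -1, 4]

Apply the min-plus product entry-by-entry:
  C[0][0] = min over k of (A[0][0] + B[0][0] = 3 + 3 = 6, A[0][1] + B[1][0] = 3 + 0 = 3, A[0][2] + B[2][0] = 7 + 0 = 7) = 3 (attained at k = 1)
  C[0][1] = min over k of (A[0][0] + B[0][1] = 3 + -4 = -1, A[0][1] + B[1][1] = 3 + 1 = 4, A[0][2] + B[2][1] = 7 + -4 = 3) = -1 (attained at k = 0)
  C[0][2] = min over k of (A[0][0] + B[0][2] = 3 + 6 = 9, A[0][1] + B[1][2] = 3 + 6 = 9, A[0][2] + B[2][2] = 7 + -2 = 5) = 5 (attained at k = 2)
  C[1][0] = min over k of (A[1][0] + B[0][0] = 5 + 3 = 8, A[1][1] + B[1][0] = -2 + 0 = -2, A[1][2] + B[2][0] = 2 + 0 = 2) = -2 (attained at k = 1)
  C[1][1] = min over k of (A[1][0] + B[0][1] = 5 + -4 = 1, A[1][1] + B[1][1] = -2 + 1 = -1, A[1][2] + B[2][1] = 2 + -4 = -2) = -2 (attained at k = 2)
  C[1][2] = min over k of (A[1][0] + B[0][2] = 5 + 6 = 11, A[1][1] + B[1][2] = -2 + 6 = 4, A[1][2] + B[2][2] = 2 + -2 = 0) = 0 (attained at k = 2)
  C[2][0] = min over k of (A[2][0] + B[0][0] = 10 + 3 = 13, A[2][1] + B[1][0] = -2 + 0 = -2, A[2][2] + B[2][0] = 8 + 0 = 8) = -2 (attained at k = 1)
  C[2][1] = min over k of (A[2][0] + B[0][1] = 10 + -4 = 6, A[2][1] + B[1][1] = -2 + 1 = -1, A[2][2] + B[2][1] = 8 + -4 = 4) = -1 (attained at k = 1)
  C[2][2] = min over k of (A[2][0] + B[0][2] = 10 + 6 = 16, A[2][1] + B[1][2] = -2 + 6 = 4, A[2][2] + B[2][2] = 8 + -2 = 6) = 4 (attained at k = 1)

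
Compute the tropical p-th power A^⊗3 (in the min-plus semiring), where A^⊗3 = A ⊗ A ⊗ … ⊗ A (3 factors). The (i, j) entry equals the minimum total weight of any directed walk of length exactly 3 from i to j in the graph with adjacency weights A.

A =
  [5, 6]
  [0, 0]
A^⊗3 =
  [6, 6]
  [0, 0]

Each entry (A^⊗3)_ij equals the minimum over all length-3 walks i = v_0 → v_1 → … → v_3 = j of Σ_t A[v_t][v_{t+1}]. For example, for (i, j) = (0, 1) we minimise over 4 possible intermediate vertex sequences; the minimum is 6, attained along the walk 0 → 1 → 1 → 1.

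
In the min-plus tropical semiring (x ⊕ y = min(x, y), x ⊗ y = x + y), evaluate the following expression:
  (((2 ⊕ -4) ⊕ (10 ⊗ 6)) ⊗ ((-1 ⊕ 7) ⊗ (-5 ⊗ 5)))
(((2 ⊕ -4) ⊕ (10 ⊗ 6)) ⊗ ((-1 ⊕ 7) ⊗ (-5 ⊗ 5))) = -5

Expand innermost to outermost. Recall ⊕ takes the minimum of its arguments and ⊗ takes their sum. Working out the expression (((2 ⊕ -4) ⊕ (10 ⊗ 6)) ⊗ ((-1 ⊕ 7) ⊗ (-5 ⊗ 5))) gives -5.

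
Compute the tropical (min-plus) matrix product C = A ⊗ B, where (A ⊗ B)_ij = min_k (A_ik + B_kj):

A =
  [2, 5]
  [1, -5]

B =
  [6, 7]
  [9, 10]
A ⊗ B =
  [8, 9]
  [4, 5]

Apply the min-plus product entry-by-entry:
  C[0][0] = min over k of (A[0][0] + B[0][0] = 2 + 6 = 8, A[0][1] + B[1][0] = 5 + 9 = 14) = 8 (attained at k = 0)
  C[0][1] = min over k of (A[0][0] + B[0][1] = 2 + 7 = 9, A[0][1] + B[1][1] = 5 + 10 = 15) = 9 (attained at k = 0)
  C[1][0] = min over k of (A[1][0] + B[0][0] = 1 + 6 = 7, A[1][1] + B[1][0] = -5 + 9 = 4) = 4 (attained at k = 1)
  C[1][1] = min over k of (A[1][0] + B[0][1] = 1 + 7 = 8, A[1][1] + B[1][1] = -5 + 10 = 5) = 5 (attained at k = 1)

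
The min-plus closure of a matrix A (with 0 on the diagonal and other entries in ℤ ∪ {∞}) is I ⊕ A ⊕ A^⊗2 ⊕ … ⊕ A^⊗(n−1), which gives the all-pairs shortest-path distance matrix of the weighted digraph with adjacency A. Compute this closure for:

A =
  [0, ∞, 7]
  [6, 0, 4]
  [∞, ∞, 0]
Closure =
  [0, ∞, 7]
  [6, 0, 4]
  [∞, ∞, 0]

This is the Floyd-Warshall all-pairs shortest-path computation. For each intermediate vertex k = 0, 1, …, 2, update dist[i][j] ← min(dist[i][j], dist[i][k] + dist[k][j]). The final matrix gives, for each (i, j), the minimum total weight of any directed path from i to j (possibly empty when i = j).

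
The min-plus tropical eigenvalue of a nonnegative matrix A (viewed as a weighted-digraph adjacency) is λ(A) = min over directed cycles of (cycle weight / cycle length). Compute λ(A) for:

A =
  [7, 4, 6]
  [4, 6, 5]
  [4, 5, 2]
λ(A) = 2

Enumerate directed cycles and compute their means (weight / length). Sample:
  cycle 0 → 0: weight = 7, length = 1, mean = 7/1 ≈ 7.000
  cycle 1 → 1: weight = 6, length = 1, mean = 6/1 ≈ 6.000
  cycle 2 → 2: weight = 2, length = 1, mean = 2/1 ≈ 2.000
  cycle 0 → 1 → 0: weight = 8, length = 2, mean = 8/2 ≈ 4.000
  cycle 0 → 2 → 0: weight = 10, length = 2, mean = 10/2 ≈ 5.000
  cycle 1 → 0 → 1: weight = 8, length = 2, mean = 8/2 ≈ 4.000
Minimum mean = 2.000, attained e.g. along the cycle 2 → 2 with weight 2 and length 1. So λ(A) = 2/1 = 2.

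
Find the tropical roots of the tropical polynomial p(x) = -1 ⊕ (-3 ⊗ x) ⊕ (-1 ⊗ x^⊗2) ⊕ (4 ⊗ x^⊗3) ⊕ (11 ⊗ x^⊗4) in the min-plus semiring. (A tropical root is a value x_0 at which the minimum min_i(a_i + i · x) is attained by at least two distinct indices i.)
Roots: {-7, -5, -2, 2}

Each tropical root is a break point of the lower envelope of the lines y = a_i + i · x (there are 5 lines, with slopes 0, 1, ..., 4). Only the lines that attain the minimum somewhere contribute to roots; other lines are dominated. Here the surviving (envelope) indices are i = 4, i = 3, i = 2, i = 1, i = 0.
Intersections between consecutive envelope lines give the roots: for adjacent envelope indices i < j the intersection is x = (a_i − a_j) / (j − i). Reading off the sorted break points: {-7, -5, -2, 2}.
Verification: at each break x_0, at least two indices attain the minimum of min_i(a_i + i · x_0).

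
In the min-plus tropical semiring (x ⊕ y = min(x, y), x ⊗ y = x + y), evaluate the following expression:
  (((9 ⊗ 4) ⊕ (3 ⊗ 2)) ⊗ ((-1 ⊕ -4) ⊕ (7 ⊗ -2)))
(((9 ⊗ 4) ⊕ (3 ⊗ 2)) ⊗ ((-1 ⊕ -4) ⊕ (7 ⊗ -2))) = 1

Expand innermost to outermost. Recall ⊕ takes the minimum of its arguments and ⊗ takes their sum. Working out the expression (((9 ⊗ 4) ⊕ (3 ⊗ 2)) ⊗ ((-1 ⊕ -4) ⊕ (7 ⊗ -2))) gives 1.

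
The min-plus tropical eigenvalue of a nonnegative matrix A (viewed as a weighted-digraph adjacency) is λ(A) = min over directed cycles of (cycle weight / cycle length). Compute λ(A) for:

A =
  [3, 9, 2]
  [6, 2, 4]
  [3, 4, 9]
λ(A) = 2

Enumerate directed cycles and compute their means (weight / length). Sample:
  cycle 0 → 0: weight = 3, length = 1, mean = 3/1 ≈ 3.000
  cycle 1 → 1: weight = 2, length = 1, mean = 2/1 ≈ 2.000
  cycle 2 → 2: weight = 9, length = 1, mean = 9/1 ≈ 9.000
  cycle 0 → 1 → 0: weight = 15, length = 2, mean = 15/2 ≈ 7.500
  cycle 0 → 2 → 0: weight = 5, length = 2, mean = 5/2 ≈ 2.500
  cycle 1 → 0 → 1: weight = 15, length = 2, mean = 15/2 ≈ 7.500
Minimum mean = 2.000, attained e.g. along the cycle 1 → 1 with weight 2 and length 1. So λ(A) = 2/1 = 2.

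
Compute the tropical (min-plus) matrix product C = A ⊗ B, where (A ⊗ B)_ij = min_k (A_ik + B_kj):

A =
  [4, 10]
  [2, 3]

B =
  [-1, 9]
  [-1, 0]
A ⊗ B =
  [3, 10]
  [1, 3]

Apply the min-plus product entry-by-entry:
  C[0][0] = min over k of (A[0][0] + B[0][0] = 4 + -1 = 3, A[0][1] + B[1][0] = 10 + -1 = 9) = 3 (attained at k = 0)
  C[0][1] = min over k of (A[0][0] + B[0][1] = 4 + 9 = 13, A[0][1] + B[1][1] = 10 + 0 = 10) = 10 (attained at k = 1)
  C[1][0] = min over k of (A[1][0] + B[0][0] = 2 + -1 = 1, A[1][1] + B[1][0] = 3 + -1 = 2) = 1 (attained at k = 0)
  C[1][1] = min over k of (A[1][0] + B[0][1] = 2 + 9 = 11, A[1][1] + B[1][1] = 3 + 0 = 3) = 3 (attained at k = 1)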